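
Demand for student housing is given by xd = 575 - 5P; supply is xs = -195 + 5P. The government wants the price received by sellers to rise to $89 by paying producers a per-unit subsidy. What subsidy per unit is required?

At a seller price of 89, quantity supplied is -195 + 5·89 = 250.
Buyers absorb 250 only when they pay Pb with 575 − 5·Pb = 250, i.e. Pb = 65.
s = Ps − Pb = 89 − 65 = 24.

Required subsidy s = $24 per unit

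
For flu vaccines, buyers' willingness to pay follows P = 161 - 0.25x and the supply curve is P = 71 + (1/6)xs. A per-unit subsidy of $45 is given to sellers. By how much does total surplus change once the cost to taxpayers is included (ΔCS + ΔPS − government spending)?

Pre-subsidy: 161 - 0.25x = 71 + (1/6)x gives x* = 216 and P* = 107.
With the subsidy, sellers receive Ps = Pb + 45 for each unit, where Pb is the price buyers pay.
On the curves, Pb = 161 - 0.25x and Ps = 71 + (1/6)x; the wedge Ps − Pb = 45 gives 71 + (1/6)x − (161 - 0.25x) = 45, so x' = 324.
Then Pb = 161 − 0.25·324 = 80 and Ps = 71 + (1/6)·324 = 125.
ΔCS = ½(216 + 324)(107 − 80) = 7290; ΔPS = ½(216 + 324)(125 − 107) = 4860.
Government spending = 45 × 324 = 14580.
Net change = 7290 + 4860 − 14580 = -2430. The loss equals the DWL triangle ½·45·108.

Net change in total surplus = -$2430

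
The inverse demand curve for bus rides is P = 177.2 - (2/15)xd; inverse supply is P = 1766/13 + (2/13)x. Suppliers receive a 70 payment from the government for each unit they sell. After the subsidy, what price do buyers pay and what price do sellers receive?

Pre-subsidy: 177.2 - (2/15)x = 1766/13 + (2/13)x gives x* = 144 and P* = 158.
With the subsidy, sellers receive Ps = Pb + 70 for each unit, where Pb is the price buyers pay.
On the curves, Pb = 177.2 - (2/15)x and Ps = 1766/13 + (2/13)x; the wedge Ps − Pb = 70 gives 1766/13 + (2/13)x − (177.2 - (2/15)x) = 70, so x' = 387.75.
Then Pb = 177.2 − (2/15)·387.75 = 125.5 and Ps = 1766/13 + (2/13)·387.75 = 195.5.

Buyers pay 125.5; sellers receive 195.5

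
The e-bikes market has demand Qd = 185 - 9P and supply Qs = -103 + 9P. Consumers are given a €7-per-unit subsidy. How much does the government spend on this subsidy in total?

Pre-subsidy: 185 - 9P = -103 + 9P gives P* = 16, Q* = 41.
With the rebate, buyers effectively pay Pb = Ps − 7, where Ps is the price sellers receive.
Demand in terms of Ps becomes Qd = 185 − 9(Ps − 7) = 248 - 9Ps. Setting this equal to supply: 248 - 9Ps = -103 + 9Ps, so Ps = 19.5.
Buyers pay Pb = 19.5 − 7 = 12.5; Q' = -103 + 9·19.5 = 72.5.
Government outlay = subsidy × quantity = 7 × 72.5 = 507.5.

Government cost = €507.5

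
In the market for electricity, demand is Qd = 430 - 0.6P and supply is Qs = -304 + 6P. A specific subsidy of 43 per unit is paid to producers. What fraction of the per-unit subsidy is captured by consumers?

Pre-subsidy: 430 - 0.6P = -304 + 6P gives P* = 3670/33, Q* = 3996/11.
With the subsidy, sellers receive Ps = Pb + 43 for each unit, where Pb is the price buyers pay.
Supply in terms of Pb becomes Qs = -304 + 6(Pb + 43) = -46 + 6Pb. Setting this equal to demand: 430 - 0.6Pb = -46 + 6Pb, so Pb = 2380/33.
Sellers receive Ps = 2380/33 + 43 = 3799/33; Q' = 430 − 0.6·(2380/33) = 4254/11.
Buyers' price falls by P* − Pb = 3670/33 − 2380/33 = 430/11; sellers' price rises by Ps − P* = 3799/33 − 3670/33 = 43/11.
So consumers capture (430/11)/43 = 10/11 of each unit of subsidy.

Consumer share = 10/11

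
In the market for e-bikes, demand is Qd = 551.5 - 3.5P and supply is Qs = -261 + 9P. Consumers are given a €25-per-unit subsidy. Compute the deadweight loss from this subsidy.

Pre-subsidy: 551.5 - 3.5P = -261 + 9P gives P* = 65, Q* = 324.
With the rebate, buyers effectively pay Pb = Ps − 25, where Ps is the price sellers receive.
Demand in terms of Ps becomes Qd = 551.5 − 3.5(Ps − 25) = 639 - 3.5Ps. Setting this equal to supply: 639 - 3.5Ps = -261 + 9Ps, so Ps = 72.
Buyers pay Pb = 72 − 25 = 47; Q' = -261 + 9·72 = 387.
The subsidy expands output by 387 − 324 = 63 past the efficient level; on those units the gap between marginal cost and willingness to pay runs from 0 up to 25.
DWL = ½ × 25 × 63 = 787.5.

Deadweight loss = €787.5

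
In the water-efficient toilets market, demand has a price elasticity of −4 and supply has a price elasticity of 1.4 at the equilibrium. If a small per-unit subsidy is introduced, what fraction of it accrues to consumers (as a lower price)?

For a small subsidy around the equilibrium, the benefit split depends on the relative slopes, which at a point are proportional to the elasticities.
Buyer share = εs/(εs + |εd|) = 1.4/(1.4 + 4) = 7/27; seller share = |εd|/(εs + |εd|) = 20/27.

Consumer share = 7/27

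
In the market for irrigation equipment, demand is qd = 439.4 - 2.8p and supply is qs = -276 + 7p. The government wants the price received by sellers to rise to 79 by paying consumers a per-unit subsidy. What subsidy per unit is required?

Required subsidy s = 21 per unit

At a seller price of 79, quantity supplied is -276 + 7·79 = 277.
Buyers absorb 277 only when they pay pb with 439.4 − 2.8·pb = 277, i.e. pb = 58.
s = ps − pb = 79 − 58 = 21.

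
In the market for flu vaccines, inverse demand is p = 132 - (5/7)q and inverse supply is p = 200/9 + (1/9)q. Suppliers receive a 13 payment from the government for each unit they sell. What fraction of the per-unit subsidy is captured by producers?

Producer share = 7/52

Pre-subsidy: 132 - (5/7)q = 200/9 + (1/9)q gives q* = 133 and p* = 37.
With the subsidy, sellers receive ps = pb + 13 for each unit, where pb is the price buyers pay.
On the curves, pb = 132 - (5/7)q and ps = 200/9 + (1/9)q; the wedge ps − pb = 13 gives 200/9 + (1/9)q − (132 - (5/7)q) = 13, so q' = 148.75.
Then pb = 132 − (5/7)·148.75 = 25.75 and ps = 200/9 + (1/9)·148.75 = 38.75.
Buyers' price falls by p* − pb = 37 − 25.75 = 11.25; sellers' price rises by ps − p* = 38.75 − 37 = 1.75.
So producers capture 1.75/13 = 7/52 of each unit of subsidy.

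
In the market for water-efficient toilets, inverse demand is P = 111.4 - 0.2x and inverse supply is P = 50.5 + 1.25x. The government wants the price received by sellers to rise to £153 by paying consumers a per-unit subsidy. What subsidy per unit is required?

Required subsidy s = £58 per unit

At a seller price of 153, quantity supplied is -40.4 + 0.8·153 = 82.
Buyers absorb 82 only when they pay Pb = 111.4 − 0.2·82 = 95.
s = Ps − Pb = 153 − 95 = 58.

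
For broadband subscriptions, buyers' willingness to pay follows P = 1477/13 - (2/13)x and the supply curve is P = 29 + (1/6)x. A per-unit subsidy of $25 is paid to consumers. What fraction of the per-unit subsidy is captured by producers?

Producer share = 0.52

Pre-subsidy: 1477/13 - (2/13)x = 29 + (1/6)x gives x* = 264 and P* = 73.
With the rebate, buyers effectively pay Pb = Ps − 25, where Ps is the price sellers receive.
On the curves, Pb = 1477/13 - (2/13)x and Ps = 29 + (1/6)x; the wedge Ps − Pb = 25 gives 29 + (1/6)x − (1477/13 - (2/13)x) = 25, so x' = 342.
Then Pb = 1477/13 − (2/13)·342 = 61 and Ps = 29 + (1/6)·342 = 86.
Buyers' price falls by P* − Pb = 73 − 61 = 12; sellers' price rises by Ps − P* = 86 − 73 = 13.
So producers capture 13/25 = 0.52 of each unit of subsidy.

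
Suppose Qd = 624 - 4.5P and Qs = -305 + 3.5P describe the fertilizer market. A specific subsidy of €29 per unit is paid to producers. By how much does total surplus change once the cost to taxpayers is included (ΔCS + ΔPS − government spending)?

Net change in total surplus = -€827.859375

Pre-subsidy: 624 - 4.5P = -305 + 3.5P gives P* = 116.125, Q* = 101.4375.
With the subsidy, sellers receive Ps = Pb + 29 for each unit, where Pb is the price buyers pay.
Supply in terms of Pb becomes Qs = -305 + 3.5(Pb + 29) = -203.5 + 3.5Pb. Setting this equal to demand: 624 - 4.5Pb = -203.5 + 3.5Pb, so Pb = 103.4375.
Sellers receive Ps = 103.4375 + 29 = 132.4375; Q' = 624 − 4.5·103.4375 = 158.53125.
ΔCS = ½(101.4375 + 158.53125)(116.125 − 103.4375) = 1649.1767578125; ΔPS = ½(101.4375 + 158.53125)(132.4375 − 116.125) = 2120.3701171875.
Government spending = 29 × 158.53125 = 4597.40625.
Net change = 1649.1767578125 + 2120.3701171875 − 4597.40625 = -827.859375. The loss equals the DWL triangle ½·29·57.09375.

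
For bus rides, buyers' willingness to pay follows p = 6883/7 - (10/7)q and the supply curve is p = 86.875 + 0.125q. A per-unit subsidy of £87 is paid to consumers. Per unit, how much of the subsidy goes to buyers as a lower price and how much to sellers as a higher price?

Buyers gain £80 per unit; sellers gain £7 per unit

Pre-subsidy: 6883/7 - (10/7)q = 86.875 + 0.125q gives q* = 577 and p* = 159.
With the rebate, buyers effectively pay pb = ps − 87, where ps is the price sellers receive.
On the curves, pb = 6883/7 - (10/7)q and ps = 86.875 + 0.125q; the wedge ps − pb = 87 gives 86.875 + 0.125q − (6883/7 - (10/7)q) = 87, so q' = 633.
Then pb = 6883/7 − (10/7)·633 = 79 and ps = 86.875 + 0.125·633 = 166.
Buyers' price falls by p* − pb = 159 − 79 = 80; sellers' price rises by ps − p* = 166 − 159 = 7.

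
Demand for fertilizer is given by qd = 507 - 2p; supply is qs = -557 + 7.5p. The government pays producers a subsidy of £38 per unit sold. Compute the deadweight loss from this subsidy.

Deadweight loss = £1140

Pre-subsidy: 507 - 2p = -557 + 7.5p gives p* = 112, q* = 283.
With the subsidy, sellers receive ps = pb + 38 for each unit, where pb is the price buyers pay.
Supply in terms of pb becomes qs = -557 + 7.5(pb + 38) = -272 + 7.5pb. Setting this equal to demand: 507 - 2pb = -272 + 7.5pb, so pb = 82.
Sellers receive ps = 82 + 38 = 120; q' = 507 − 2·82 = 343.
The subsidy expands output by 343 − 283 = 60 past the efficient level; on those units the gap between marginal cost and willingness to pay runs from 0 up to 38.
DWL = ½ × 38 × 60 = 1140.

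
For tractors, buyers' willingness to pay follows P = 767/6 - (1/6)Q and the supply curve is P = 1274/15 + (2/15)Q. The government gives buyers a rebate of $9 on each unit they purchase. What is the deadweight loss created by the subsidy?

Pre-subsidy: 767/6 - (1/6)Q = 1274/15 + (2/15)Q gives Q* = 143 and P* = 104.
With the rebate, buyers effectively pay Pb = Ps − 9, where Ps is the price sellers receive.
On the curves, Pb = 767/6 - (1/6)Q and Ps = 1274/15 + (2/15)Q; the wedge Ps − Pb = 9 gives 1274/15 + (2/15)Q − (767/6 - (1/6)Q) = 9, so Q' = 173.
Then Pb = 767/6 − (1/6)·173 = 99 and Ps = 1274/15 + (2/15)·173 = 108.
The subsidy expands output by 173 − 143 = 30 past the efficient level; on those units the gap between marginal cost and willingness to pay runs from 0 up to 9.
DWL = ½ × 9 × 30 = 135.

Deadweight loss = $135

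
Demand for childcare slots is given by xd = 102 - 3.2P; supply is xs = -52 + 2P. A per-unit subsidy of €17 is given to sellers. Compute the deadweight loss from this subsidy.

Deadweight loss = 2312/13

Pre-subsidy: 102 - 3.2P = -52 + 2P gives P* = 385/13, x* = 94/13.
With the subsidy, sellers receive Ps = Pb + 17 for each unit, where Pb is the price buyers pay.
Supply in terms of Pb becomes xs = -52 + 2(Pb + 17) = -18 + 2Pb. Setting this equal to demand: 102 - 3.2Pb = -18 + 2Pb, so Pb = 300/13.
Sellers receive Ps = 300/13 + 17 = 521/13; x' = 102 − 3.2·(300/13) = 366/13.
The subsidy expands output by 366/13 − 94/13 = 272/13 past the efficient level; on those units the gap between marginal cost and willingness to pay runs from 0 up to 17.
DWL = ½ × 17 × 272/13 = 2312/13.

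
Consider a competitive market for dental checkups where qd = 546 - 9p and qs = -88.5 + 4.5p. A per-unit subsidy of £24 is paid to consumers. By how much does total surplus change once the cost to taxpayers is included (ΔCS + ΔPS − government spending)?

Pre-subsidy: 546 - 9p = -88.5 + 4.5p gives p* = 47, q* = 123.
With the rebate, buyers effectively pay pb = ps − 24, where ps is the price sellers receive.
Demand in terms of ps becomes qd = 546 − 9(ps − 24) = 762 - 9ps. Setting this equal to supply: 762 - 9ps = -88.5 + 4.5ps, so ps = 63.
Buyers pay pb = 63 − 24 = 39; q' = -88.5 + 4.5·63 = 195.
ΔCS = ½(123 + 195)(47 − 39) = 1272; ΔPS = ½(123 + 195)(63 − 47) = 2544.
Government spending = 24 × 195 = 4680.
Net change = 1272 + 2544 − 4680 = -864. The loss equals the DWL triangle ½·24·72.

Net change in total surplus = -£864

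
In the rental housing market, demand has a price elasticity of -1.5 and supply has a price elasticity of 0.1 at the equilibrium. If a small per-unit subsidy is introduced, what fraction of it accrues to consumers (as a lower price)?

Consumer share = 0.0625

For a small subsidy around the equilibrium, the benefit split depends on the relative slopes, which at a point are proportional to the elasticities.
Buyer share = εs/(εs + |εd|) = 0.1/(0.1 + 1.5) = 0.0625; seller share = |εd|/(εs + |εd|) = 0.9375.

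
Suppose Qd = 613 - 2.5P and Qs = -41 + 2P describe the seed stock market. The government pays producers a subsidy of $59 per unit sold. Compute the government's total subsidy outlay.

Government cost = 167383/9

Pre-subsidy: 613 - 2.5P = -41 + 2P gives P* = 436/3, Q* = 749/3.
With the subsidy, sellers receive Ps = Pb + 59 for each unit, where Pb is the price buyers pay.
Supply in terms of Pb becomes Qs = -41 + 2(Pb + 59) = 77 + 2Pb. Setting this equal to demand: 613 - 2.5Pb = 77 + 2Pb, so Pb = 1072/9.
Sellers receive Ps = 1072/9 + 59 = 1603/9; Q' = 613 − 2.5·(1072/9) = 2837/9.
Government outlay = subsidy × quantity = 59 × 2837/9 = 167383/9.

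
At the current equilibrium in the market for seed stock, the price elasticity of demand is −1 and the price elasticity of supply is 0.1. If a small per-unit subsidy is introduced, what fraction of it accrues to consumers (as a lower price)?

Consumer share = 1/11

For a small subsidy around the equilibrium, the benefit split depends on the relative slopes, which at a point are proportional to the elasticities.
Buyer share = εs/(εs + |εd|) = 0.1/(0.1 + 1) = 1/11; seller share = |εd|/(εs + |εd|) = 10/11.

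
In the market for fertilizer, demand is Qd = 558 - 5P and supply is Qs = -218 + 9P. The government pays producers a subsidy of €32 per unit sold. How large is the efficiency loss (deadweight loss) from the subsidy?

Pre-subsidy: 558 - 5P = -218 + 9P gives P* = 388/7, Q* = 1966/7.
With the subsidy, sellers receive Ps = Pb + 32 for each unit, where Pb is the price buyers pay.
Supply in terms of Pb becomes Qs = -218 + 9(Pb + 32) = 70 + 9Pb. Setting this equal to demand: 558 - 5Pb = 70 + 9Pb, so Pb = 244/7.
Sellers receive Ps = 244/7 + 32 = 468/7; Q' = 558 − 5·(244/7) = 2686/7.
The subsidy expands output by 2686/7 − 1966/7 = 720/7 past the efficient level; on those units the gap between marginal cost and willingness to pay runs from 0 up to 32.
DWL = ½ × 32 × 720/7 = 11520/7.

Deadweight loss = 11520/7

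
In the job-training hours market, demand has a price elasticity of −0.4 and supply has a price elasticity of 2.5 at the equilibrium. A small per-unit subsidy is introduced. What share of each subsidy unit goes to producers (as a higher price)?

Producer share = 4/29

For a small subsidy around the equilibrium, the benefit split depends on the relative slopes, which at a point are proportional to the elasticities.
Buyer share = εs/(εs + |εd|) = 2.5/(2.5 + 0.4) = 25/29; seller share = |εd|/(εs + |εd|) = 4/29.
So producers capture 4/29 of the subsidy.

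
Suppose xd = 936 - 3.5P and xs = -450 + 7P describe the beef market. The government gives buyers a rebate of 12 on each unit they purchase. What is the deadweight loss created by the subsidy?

Pre-subsidy: 936 - 3.5P = -450 + 7P gives P* = 132, x* = 474.
With the rebate, buyers effectively pay Pb = Ps − 12, where Ps is the price sellers receive.
Demand in terms of Ps becomes xd = 936 − 3.5(Ps − 12) = 978 - 3.5Ps. Setting this equal to supply: 978 - 3.5Ps = -450 + 7Ps, so Ps = 136.
Buyers pay Pb = 136 − 12 = 124; x' = -450 + 7·136 = 502.
The subsidy expands output by 502 − 474 = 28 past the efficient level; on those units the gap between marginal cost and willingness to pay runs from 0 up to 12.
DWL = ½ × 12 × 28 = 168.

Deadweight loss = 168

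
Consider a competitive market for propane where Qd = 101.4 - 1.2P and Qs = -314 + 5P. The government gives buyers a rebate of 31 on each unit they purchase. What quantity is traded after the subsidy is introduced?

Pre-subsidy: 101.4 - 1.2P = -314 + 5P gives P* = 67, Q* = 21.
With the rebate, buyers effectively pay Pb = Ps − 31, where Ps is the price sellers receive.
Demand in terms of Ps becomes Qd = 101.4 − 1.2(Ps − 31) = 138.6 - 1.2Ps. Setting this equal to supply: 138.6 - 1.2Ps = -314 + 5Ps, so Ps = 73.
Buyers pay Pb = 73 − 31 = 42; Q' = -314 + 5·73 = 51.

Q' = 51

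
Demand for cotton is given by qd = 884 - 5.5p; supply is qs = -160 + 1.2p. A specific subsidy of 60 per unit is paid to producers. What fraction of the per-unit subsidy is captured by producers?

Producer share = 55/67

Pre-subsidy: 884 - 5.5p = -160 + 1.2p gives p* = 10440/67, q* = 1808/67.
With the subsidy, sellers receive ps = pb + 60 for each unit, where pb is the price buyers pay.
Supply in terms of pb becomes qs = -160 + 1.2(pb + 60) = -88 + 1.2pb. Setting this equal to demand: 884 - 5.5pb = -88 + 1.2pb, so pb = 9720/67.
Sellers receive ps = 9720/67 + 60 = 13740/67; q' = 884 − 5.5·(9720/67) = 5768/67.
Buyers' price falls by p* − pb = 10440/67 − 9720/67 = 720/67; sellers' price rises by ps − p* = 13740/67 − 10440/67 = 3300/67.
So producers capture (3300/67)/60 = 55/67 of each unit of subsidy.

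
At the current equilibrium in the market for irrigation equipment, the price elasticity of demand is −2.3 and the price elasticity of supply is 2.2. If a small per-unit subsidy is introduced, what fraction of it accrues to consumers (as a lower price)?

Consumer share = 22/45

For a small subsidy around the equilibrium, the benefit split depends on the relative slopes, which at a point are proportional to the elasticities.
Buyer share = εs/(εs + |εd|) = 2.2/(2.2 + 2.3) = 22/45; seller share = |εd|/(εs + |εd|) = 23/45.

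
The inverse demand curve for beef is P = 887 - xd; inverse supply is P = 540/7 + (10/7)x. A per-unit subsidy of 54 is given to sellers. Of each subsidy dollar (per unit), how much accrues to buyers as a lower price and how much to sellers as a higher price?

Pre-subsidy: 887 - x = 540/7 + (10/7)x gives x* = 5669/17 and P* = 9410/17.
With the subsidy, sellers receive Ps = Pb + 54 for each unit, where Pb is the price buyers pay.
On the curves, Pb = 887 - x and Ps = 540/7 + (10/7)x; the wedge Ps − Pb = 54 gives 540/7 + (10/7)x − (887 - x) = 54, so x' = 6047/17.
Then Pb = 887 − 1·(6047/17) = 9032/17 and Ps = 540/7 + (10/7)·(6047/17) = 9950/17.
Buyers' price falls by P* − Pb = 9410/17 − 9032/17 = 378/17; sellers' price rises by Ps − P* = 9950/17 − 9410/17 = 540/17.

Buyers gain 378/17 per unit; sellers gain 540/17 per unit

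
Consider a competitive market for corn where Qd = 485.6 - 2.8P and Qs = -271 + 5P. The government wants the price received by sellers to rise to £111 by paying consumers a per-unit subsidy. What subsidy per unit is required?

Required subsidy s = £39 per unit

At a seller price of 111, quantity supplied is -271 + 5·111 = 284.
Buyers absorb 284 only when they pay Pb with 485.6 − 2.8·Pb = 284, i.e. Pb = 72.
s = Ps − Pb = 111 − 72 = 39.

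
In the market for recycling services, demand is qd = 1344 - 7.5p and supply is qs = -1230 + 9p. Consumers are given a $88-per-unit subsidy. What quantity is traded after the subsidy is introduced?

Pre-subsidy: 1344 - 7.5p = -1230 + 9p gives p* = 156, q* = 174.
With the rebate, buyers effectively pay pb = ps − 88, where ps is the price sellers receive.
Demand in terms of ps becomes qd = 1344 − 7.5(ps − 88) = 2004 - 7.5ps. Setting this equal to supply: 2004 - 7.5ps = -1230 + 9ps, so ps = 196.
Buyers pay pb = 196 − 88 = 108; q' = -1230 + 9·196 = 534.

q' = 534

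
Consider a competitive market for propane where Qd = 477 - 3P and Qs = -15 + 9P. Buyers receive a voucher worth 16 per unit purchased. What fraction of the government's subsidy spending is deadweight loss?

Pre-subsidy: 477 - 3P = -15 + 9P gives P* = 41, Q* = 354.
With the rebate, buyers effectively pay Pb = Ps − 16, where Ps is the price sellers receive.
Demand in terms of Ps becomes Qd = 477 − 3(Ps − 16) = 525 - 3Ps. Setting this equal to supply: 525 - 3Ps = -15 + 9Ps, so Ps = 45.
Buyers pay Pb = 45 − 16 = 29; Q' = -15 + 9·45 = 390.
ΔCS = ½(354 + 390)(41 − 29) = 4464; ΔPS = ½(354 + 390)(45 − 41) = 1488.
Government spending = 16 × 390 = 6240.
DWL = ½ × 16 × (390 − 354) = 288; fraction = 288 / 6240 = 3/65.

DWL / government spending = 3/65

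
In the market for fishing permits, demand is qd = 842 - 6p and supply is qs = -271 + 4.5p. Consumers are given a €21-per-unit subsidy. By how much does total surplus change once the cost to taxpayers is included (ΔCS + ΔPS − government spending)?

Pre-subsidy: 842 - 6p = -271 + 4.5p gives p* = 106, q* = 206.
With the rebate, buyers effectively pay pb = ps − 21, where ps is the price sellers receive.
Demand in terms of ps becomes qd = 842 − 6(ps − 21) = 968 - 6ps. Setting this equal to supply: 968 - 6ps = -271 + 4.5ps, so ps = 118.
Buyers pay pb = 118 − 21 = 97; q' = -271 + 4.5·118 = 260.
ΔCS = ½(206 + 260)(106 − 97) = 2097; ΔPS = ½(206 + 260)(118 − 106) = 2796.
Government spending = 21 × 260 = 5460.
Net change = 2097 + 2796 − 5460 = -567. The loss equals the DWL triangle ½·21·54.

Net change in total surplus = -€567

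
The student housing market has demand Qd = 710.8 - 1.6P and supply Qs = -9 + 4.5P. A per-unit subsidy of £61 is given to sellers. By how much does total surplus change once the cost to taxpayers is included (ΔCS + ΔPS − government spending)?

Net change in total surplus = -£2196

Pre-subsidy: 710.8 - 1.6P = -9 + 4.5P gives P* = 118, Q* = 522.
With the subsidy, sellers receive Ps = Pb + 61 for each unit, where Pb is the price buyers pay.
Supply in terms of Pb becomes Qs = -9 + 4.5(Pb + 61) = 265.5 + 4.5Pb. Setting this equal to demand: 710.8 - 1.6Pb = 265.5 + 4.5Pb, so Pb = 73.
Sellers receive Ps = 73 + 61 = 134; Q' = 710.8 − 1.6·73 = 594.
ΔCS = ½(522 + 594)(118 − 73) = 25110; ΔPS = ½(522 + 594)(134 − 118) = 8928.
Government spending = 61 × 594 = 36234.
Net change = 25110 + 8928 − 36234 = -2196. The loss equals the DWL triangle ½·61·72.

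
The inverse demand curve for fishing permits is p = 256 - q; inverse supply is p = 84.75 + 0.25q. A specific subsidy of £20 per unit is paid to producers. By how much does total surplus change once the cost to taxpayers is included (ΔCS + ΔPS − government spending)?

Pre-subsidy: 256 - q = 84.75 + 0.25q gives q* = 137 and p* = 119.
With the subsidy, sellers receive ps = pb + 20 for each unit, where pb is the price buyers pay.
On the curves, pb = 256 - q and ps = 84.75 + 0.25q; the wedge ps − pb = 20 gives 84.75 + 0.25q − (256 - q) = 20, so q' = 153.
Then pb = 256 − 1·153 = 103 and ps = 84.75 + 0.25·153 = 123.
ΔCS = ½(137 + 153)(119 − 103) = 2320; ΔPS = ½(137 + 153)(123 − 119) = 580.
Government spending = 20 × 153 = 3060.
Net change = 2320 + 580 − 3060 = -160. The loss equals the DWL triangle ½·20·16.

Net change in total surplus = -£160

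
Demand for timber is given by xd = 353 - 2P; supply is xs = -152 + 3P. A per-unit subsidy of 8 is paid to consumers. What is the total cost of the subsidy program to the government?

Government cost = 1284.8

Pre-subsidy: 353 - 2P = -152 + 3P gives P* = 101, x* = 151.
With the rebate, buyers effectively pay Pb = Ps − 8, where Ps is the price sellers receive.
Demand in terms of Ps becomes xd = 353 − 2(Ps − 8) = 369 - 2Ps. Setting this equal to supply: 369 - 2Ps = -152 + 3Ps, so Ps = 104.2.
Buyers pay Pb = 104.2 − 8 = 96.2; x' = -152 + 3·104.2 = 160.6.
Government outlay = subsidy × quantity = 8 × 160.6 = 1284.8.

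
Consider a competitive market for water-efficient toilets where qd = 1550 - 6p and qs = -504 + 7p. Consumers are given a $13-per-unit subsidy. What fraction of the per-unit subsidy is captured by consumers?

Consumer share = 7/13

Pre-subsidy: 1550 - 6p = -504 + 7p gives p* = 158, q* = 602.
With the rebate, buyers effectively pay pb = ps − 13, where ps is the price sellers receive.
Demand in terms of ps becomes qd = 1550 − 6(ps − 13) = 1628 - 6ps. Setting this equal to supply: 1628 - 6ps = -504 + 7ps, so ps = 164.
Buyers pay pb = 164 − 13 = 151; q' = -504 + 7·164 = 644.
Buyers' price falls by p* − pb = 158 − 151 = 7; sellers' price rises by ps − p* = 164 − 158 = 6.
So consumers capture 7/13 = 7/13 of each unit of subsidy.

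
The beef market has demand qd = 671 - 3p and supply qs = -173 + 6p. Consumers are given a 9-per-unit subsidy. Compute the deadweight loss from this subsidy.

Pre-subsidy: 671 - 3p = -173 + 6p gives p* = 844/9, q* = 1169/3.
With the rebate, buyers effectively pay pb = ps − 9, where ps is the price sellers receive.
Demand in terms of ps becomes qd = 671 − 3(ps − 9) = 698 - 3ps. Setting this equal to supply: 698 - 3ps = -173 + 6ps, so ps = 871/9.
Buyers pay pb = 871/9 − 9 = 790/9; q' = -173 + 6·(871/9) = 1223/3.
The subsidy expands output by 1223/3 − 1169/3 = 18 past the efficient level; on those units the gap between marginal cost and willingness to pay runs from 0 up to 9.
DWL = ½ × 9 × 18 = 81.

Deadweight loss = 81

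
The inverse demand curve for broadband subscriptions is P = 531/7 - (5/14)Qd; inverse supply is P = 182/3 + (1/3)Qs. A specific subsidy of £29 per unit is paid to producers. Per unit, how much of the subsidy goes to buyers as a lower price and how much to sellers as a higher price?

Buyers gain £15 per unit; sellers gain £14 per unit

Pre-subsidy: 531/7 - (5/14)Q = 182/3 + (1/3)Q gives Q* = 22 and P* = 68.
With the subsidy, sellers receive Ps = Pb + 29 for each unit, where Pb is the price buyers pay.
On the curves, Pb = 531/7 - (5/14)Q and Ps = 182/3 + (1/3)Q; the wedge Ps − Pb = 29 gives 182/3 + (1/3)Q − (531/7 - (5/14)Q) = 29, so Q' = 64.
Then Pb = 531/7 − (5/14)·64 = 53 and Ps = 182/3 + (1/3)·64 = 82.
Buyers' price falls by P* − Pb = 68 − 53 = 15; sellers' price rises by Ps − P* = 82 − 68 = 14.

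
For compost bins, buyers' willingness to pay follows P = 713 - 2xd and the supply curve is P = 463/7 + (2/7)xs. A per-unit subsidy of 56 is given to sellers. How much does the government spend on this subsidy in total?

Government cost = 17220

Pre-subsidy: 713 - 2x = 463/7 + (2/7)x gives x* = 283 and P* = 147.
With the subsidy, sellers receive Ps = Pb + 56 for each unit, where Pb is the price buyers pay.
On the curves, Pb = 713 - 2x and Ps = 463/7 + (2/7)x; the wedge Ps − Pb = 56 gives 463/7 + (2/7)x − (713 - 2x) = 56, so x' = 307.5.
Then Pb = 713 − 2·307.5 = 98 and Ps = 463/7 + (2/7)·307.5 = 154.
Government outlay = subsidy × quantity = 56 × 307.5 = 17220.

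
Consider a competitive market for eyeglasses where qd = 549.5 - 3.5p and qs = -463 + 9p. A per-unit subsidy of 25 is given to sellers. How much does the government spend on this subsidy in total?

Pre-subsidy: 549.5 - 3.5p = -463 + 9p gives p* = 81, q* = 266.
With the subsidy, sellers receive ps = pb + 25 for each unit, where pb is the price buyers pay.
Supply in terms of pb becomes qs = -463 + 9(pb + 25) = -238 + 9pb. Setting this equal to demand: 549.5 - 3.5pb = -238 + 9pb, so pb = 63.
Sellers receive ps = 63 + 25 = 88; q' = 549.5 − 3.5·63 = 329.
Government outlay = subsidy × quantity = 25 × 329 = 8225.

Government cost = 8225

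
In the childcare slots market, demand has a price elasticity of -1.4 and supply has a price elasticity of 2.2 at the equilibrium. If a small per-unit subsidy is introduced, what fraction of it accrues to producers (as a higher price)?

Producer share = 7/18

For a small subsidy around the equilibrium, the benefit split depends on the relative slopes, which at a point are proportional to the elasticities.
Buyer share = εs/(εs + |εd|) = 2.2/(2.2 + 1.4) = 11/18; seller share = |εd|/(εs + |εd|) = 7/18.
So producers capture 7/18 of the subsidy.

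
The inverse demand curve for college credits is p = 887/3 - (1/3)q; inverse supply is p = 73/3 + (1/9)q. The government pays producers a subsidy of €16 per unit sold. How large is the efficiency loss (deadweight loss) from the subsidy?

Deadweight loss = €288

Pre-subsidy: 887/3 - (1/3)q = 73/3 + (1/9)q gives q* = 610.5 and p* = 553/6.
With the subsidy, sellers receive ps = pb + 16 for each unit, where pb is the price buyers pay.
On the curves, pb = 887/3 - (1/3)q and ps = 73/3 + (1/9)q; the wedge ps − pb = 16 gives 73/3 + (1/9)q − (887/3 - (1/3)q) = 16, so q' = 646.5.
Then pb = 887/3 − (1/3)·646.5 = 481/6 and ps = 73/3 + (1/9)·646.5 = 577/6.
The subsidy expands output by 646.5 − 610.5 = 36 past the efficient level; on those units the gap between marginal cost and willingness to pay runs from 0 up to 16.
DWL = ½ × 16 × 36 = 288.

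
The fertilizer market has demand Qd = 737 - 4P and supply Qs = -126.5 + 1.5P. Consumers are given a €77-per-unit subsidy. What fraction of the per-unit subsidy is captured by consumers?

Consumer share = 3/11

Pre-subsidy: 737 - 4P = -126.5 + 1.5P gives P* = 157, Q* = 109.
With the rebate, buyers effectively pay Pb = Ps − 77, where Ps is the price sellers receive.
Demand in terms of Ps becomes Qd = 737 − 4(Ps − 77) = 1045 - 4Ps. Setting this equal to supply: 1045 - 4Ps = -126.5 + 1.5Ps, so Ps = 213.
Buyers pay Pb = 213 − 77 = 136; Q' = -126.5 + 1.5·213 = 193.
Buyers' price falls by P* − Pb = 157 − 136 = 21; sellers' price rises by Ps − P* = 213 − 157 = 56.
So consumers capture 21/77 = 3/11 of each unit of subsidy.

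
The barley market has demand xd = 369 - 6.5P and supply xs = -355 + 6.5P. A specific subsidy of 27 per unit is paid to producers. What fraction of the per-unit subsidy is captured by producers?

Producer share = 0.5

Pre-subsidy: 369 - 6.5P = -355 + 6.5P gives P* = 724/13, x* = 7.
With the subsidy, sellers receive Ps = Pb + 27 for each unit, where Pb is the price buyers pay.
Supply in terms of Pb becomes xs = -355 + 6.5(Pb + 27) = -179.5 + 6.5Pb. Setting this equal to demand: 369 - 6.5Pb = -179.5 + 6.5Pb, so Pb = 1097/26.
Sellers receive Ps = 1097/26 + 27 = 1799/26; x' = 369 − 6.5·(1097/26) = 94.75.
Buyers' price falls by P* − Pb = 724/13 − 1097/26 = 13.5; sellers' price rises by Ps − P* = 1799/26 − 724/13 = 13.5.
So producers capture 13.5/27 = 0.5 of each unit of subsidy.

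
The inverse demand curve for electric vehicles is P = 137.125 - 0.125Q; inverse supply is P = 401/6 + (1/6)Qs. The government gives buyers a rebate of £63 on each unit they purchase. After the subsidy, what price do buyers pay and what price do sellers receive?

Pre-subsidy: 137.125 - 0.125Q = 401/6 + (1/6)Q gives Q* = 241 and P* = 107.
With the rebate, buyers effectively pay Pb = Ps − 63, where Ps is the price sellers receive.
On the curves, Pb = 137.125 - 0.125Q and Ps = 401/6 + (1/6)Q; the wedge Ps − Pb = 63 gives 401/6 + (1/6)Q − (137.125 - 0.125Q) = 63, so Q' = 457.
Then Pb = 137.125 − 0.125·457 = 80 and Ps = 401/6 + (1/6)·457 = 143.

Buyers pay £80; sellers receive £143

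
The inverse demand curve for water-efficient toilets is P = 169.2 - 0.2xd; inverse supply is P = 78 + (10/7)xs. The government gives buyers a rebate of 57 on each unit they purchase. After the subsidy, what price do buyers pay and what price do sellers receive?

Pre-subsidy: 169.2 - 0.2x = 78 + (10/7)x gives x* = 56 and P* = 158.
With the rebate, buyers effectively pay Pb = Ps − 57, where Ps is the price sellers receive.
On the curves, Pb = 169.2 - 0.2x and Ps = 78 + (10/7)x; the wedge Ps − Pb = 57 gives 78 + (10/7)x − (169.2 - 0.2x) = 57, so x' = 91.
Then Pb = 169.2 − 0.2·91 = 151 and Ps = 78 + (10/7)·91 = 208.

Buyers pay 151; sellers receive 208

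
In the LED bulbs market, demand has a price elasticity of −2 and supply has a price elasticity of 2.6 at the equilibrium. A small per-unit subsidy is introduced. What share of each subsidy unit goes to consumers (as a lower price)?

Consumer share = 13/23

For a small subsidy around the equilibrium, the benefit split depends on the relative slopes, which at a point are proportional to the elasticities.
Buyer share = εs/(εs + |εd|) = 2.6/(2.6 + 2) = 13/23; seller share = |εd|/(εs + |εd|) = 10/23.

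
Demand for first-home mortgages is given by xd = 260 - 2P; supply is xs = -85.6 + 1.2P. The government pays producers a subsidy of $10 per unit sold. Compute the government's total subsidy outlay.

Government cost = $515

Pre-subsidy: 260 - 2P = -85.6 + 1.2P gives P* = 108, x* = 44.
With the subsidy, sellers receive Ps = Pb + 10 for each unit, where Pb is the price buyers pay.
Supply in terms of Pb becomes xs = -85.6 + 1.2(Pb + 10) = -73.6 + 1.2Pb. Setting this equal to demand: 260 - 2Pb = -73.6 + 1.2Pb, so Pb = 104.25.
Sellers receive Ps = 104.25 + 10 = 114.25; x' = 260 − 2·104.25 = 51.5.
Government outlay = subsidy × quantity = 10 × 51.5 = 515.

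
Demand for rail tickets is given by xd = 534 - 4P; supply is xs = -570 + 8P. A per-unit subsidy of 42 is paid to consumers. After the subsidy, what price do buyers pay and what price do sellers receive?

Buyers pay 64; sellers receive 106

Pre-subsidy: 534 - 4P = -570 + 8P gives P* = 92, x* = 166.
With the rebate, buyers effectively pay Pb = Ps − 42, where Ps is the price sellers receive.
Demand in terms of Ps becomes xd = 534 − 4(Ps − 42) = 702 - 4Ps. Setting this equal to supply: 702 - 4Ps = -570 + 8Ps, so Ps = 106.
Buyers pay Pb = 106 − 42 = 64; x' = -570 + 8·106 = 278.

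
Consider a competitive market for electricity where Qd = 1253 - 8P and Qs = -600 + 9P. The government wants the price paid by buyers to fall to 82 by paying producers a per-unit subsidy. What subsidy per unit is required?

Required subsidy s = 51 per unit

At a buyer price of 82, quantity demanded is 1253 − 8·82 = 597.
Sellers supply 597 only when they receive Ps with -600 + 9·Ps = 597, i.e. Ps = 133.
s = Ps − Pb = 133 − 82 = 51.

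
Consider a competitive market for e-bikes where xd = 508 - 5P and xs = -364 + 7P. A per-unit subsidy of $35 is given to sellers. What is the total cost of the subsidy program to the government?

Government cost = $8636.25

Pre-subsidy: 508 - 5P = -364 + 7P gives P* = 218/3, x* = 434/3.
With the subsidy, sellers receive Ps = Pb + 35 for each unit, where Pb is the price buyers pay.
Supply in terms of Pb becomes xs = -364 + 7(Pb + 35) = -119 + 7Pb. Setting this equal to demand: 508 - 5Pb = -119 + 7Pb, so Pb = 52.25.
Sellers receive Ps = 52.25 + 35 = 87.25; x' = 508 − 5·52.25 = 246.75.
Government outlay = subsidy × quantity = 35 × 246.75 = 8636.25.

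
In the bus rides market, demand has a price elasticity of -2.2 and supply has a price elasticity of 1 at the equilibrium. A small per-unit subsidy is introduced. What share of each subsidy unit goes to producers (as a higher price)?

Producer share = 0.6875

For a small subsidy around the equilibrium, the benefit split depends on the relative slopes, which at a point are proportional to the elasticities.
Buyer share = εs/(εs + |εd|) = 1/(1 + 2.2) = 0.3125; seller share = |εd|/(εs + |εd|) = 0.6875.
So producers capture 0.6875 of the subsidy.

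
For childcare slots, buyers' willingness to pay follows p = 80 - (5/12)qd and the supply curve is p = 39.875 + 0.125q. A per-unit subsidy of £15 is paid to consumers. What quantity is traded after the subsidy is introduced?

q' = 1323/13

Pre-subsidy: 80 - (5/12)q = 39.875 + 0.125q gives q* = 963/13 and p* = 2555/52.
With the rebate, buyers effectively pay pb = ps − 15, where ps is the price sellers receive.
On the curves, pb = 80 - (5/12)q and ps = 39.875 + 0.125q; the wedge ps − pb = 15 gives 39.875 + 0.125q − (80 - (5/12)q) = 15, so q' = 1323/13.
Then pb = 80 − (5/12)·(1323/13) = 1955/52 and ps = 39.875 + 0.125·(1323/13) = 2735/52.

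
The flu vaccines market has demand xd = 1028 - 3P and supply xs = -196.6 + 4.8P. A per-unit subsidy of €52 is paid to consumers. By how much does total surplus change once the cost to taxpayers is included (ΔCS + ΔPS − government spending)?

Net change in total surplus = -€2496

Pre-subsidy: 1028 - 3P = -196.6 + 4.8P gives P* = 157, x* = 557.
With the rebate, buyers effectively pay Pb = Ps − 52, where Ps is the price sellers receive.
Demand in terms of Ps becomes xd = 1028 − 3(Ps − 52) = 1184 - 3Ps. Setting this equal to supply: 1184 - 3Ps = -196.6 + 4.8Ps, so Ps = 177.
Buyers pay Pb = 177 − 52 = 125; x' = -196.6 + 4.8·177 = 653.
ΔCS = ½(557 + 653)(157 − 125) = 19360; ΔPS = ½(557 + 653)(177 − 157) = 12100.
Government spending = 52 × 653 = 33956.
Net change = 19360 + 12100 − 33956 = -2496. The loss equals the DWL triangle ½·52·96.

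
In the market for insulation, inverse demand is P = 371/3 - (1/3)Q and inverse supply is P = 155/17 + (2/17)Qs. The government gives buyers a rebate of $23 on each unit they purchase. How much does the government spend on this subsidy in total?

Pre-subsidy: 371/3 - (1/3)Q = 155/17 + (2/17)Q gives Q* = 254 and P* = 39.
With the rebate, buyers effectively pay Pb = Ps − 23, where Ps is the price sellers receive.
On the curves, Pb = 371/3 - (1/3)Q and Ps = 155/17 + (2/17)Q; the wedge Ps − Pb = 23 gives 155/17 + (2/17)Q − (371/3 - (1/3)Q) = 23, so Q' = 305.
Then Pb = 371/3 − (1/3)·305 = 22 and Ps = 155/17 + (2/17)·305 = 45.
Government outlay = subsidy × quantity = 23 × 305 = 7015.

Government cost = $7015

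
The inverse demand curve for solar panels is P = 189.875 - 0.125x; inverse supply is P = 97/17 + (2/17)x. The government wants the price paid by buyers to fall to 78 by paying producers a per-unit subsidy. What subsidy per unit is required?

Required subsidy s = 33 per unit

At a buyer price of 78, quantity demanded is 1519 − 8·78 = 895.
Sellers supply 895 only when they receive Ps = 97/17 + (2/17)·895 = 111.
s = Ps − Pb = 111 − 78 = 33.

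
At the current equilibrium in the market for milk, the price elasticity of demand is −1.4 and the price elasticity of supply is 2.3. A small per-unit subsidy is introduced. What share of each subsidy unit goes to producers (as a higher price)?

Producer share = 14/37

For a small subsidy around the equilibrium, the benefit split depends on the relative slopes, which at a point are proportional to the elasticities.
Buyer share = εs/(εs + |εd|) = 2.3/(2.3 + 1.4) = 23/37; seller share = |εd|/(εs + |εd|) = 14/37.
So producers capture 14/37 of the subsidy.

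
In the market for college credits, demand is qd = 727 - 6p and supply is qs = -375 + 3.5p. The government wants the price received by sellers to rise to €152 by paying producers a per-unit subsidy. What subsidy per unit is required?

At a seller price of 152, quantity supplied is -375 + 3.5·152 = 157.
Buyers absorb 157 only when they pay pb with 727 − 6·pb = 157, i.e. pb = 95.
s = ps − pb = 152 − 95 = 57.

Required subsidy s = €57 per unit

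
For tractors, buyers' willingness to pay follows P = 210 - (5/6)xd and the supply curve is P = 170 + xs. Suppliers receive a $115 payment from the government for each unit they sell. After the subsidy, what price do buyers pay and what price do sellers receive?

Pre-subsidy: 210 - (5/6)x = 170 + x gives x* = 240/11 and P* = 2110/11.
With the subsidy, sellers receive Ps = Pb + 115 for each unit, where Pb is the price buyers pay.
On the curves, Pb = 210 - (5/6)x and Ps = 170 + x; the wedge Ps − Pb = 115 gives 170 + x − (210 - (5/6)x) = 115, so x' = 930/11.
Then Pb = 210 − (5/6)·(930/11) = 1535/11 and Ps = 170 + 1·(930/11) = 2800/11.

Buyers pay 1535/11; sellers receive 2800/11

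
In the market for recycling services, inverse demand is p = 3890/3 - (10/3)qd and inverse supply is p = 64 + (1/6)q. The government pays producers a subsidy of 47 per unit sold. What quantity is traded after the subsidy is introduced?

Pre-subsidy: 3890/3 - (10/3)q = 64 + (1/6)q gives q* = 7396/21 and p* = 7730/63.
With the subsidy, sellers receive ps = pb + 47 for each unit, where pb is the price buyers pay.
On the curves, pb = 3890/3 - (10/3)q and ps = 64 + (1/6)q; the wedge ps − pb = 47 gives 64 + (1/6)q − (3890/3 - (10/3)q) = 47, so q' = 7678/21.
Then pb = 3890/3 − (10/3)·(7678/21) = 4910/63 and ps = 64 + (1/6)·(7678/21) = 7871/63.

q' = 7678/21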